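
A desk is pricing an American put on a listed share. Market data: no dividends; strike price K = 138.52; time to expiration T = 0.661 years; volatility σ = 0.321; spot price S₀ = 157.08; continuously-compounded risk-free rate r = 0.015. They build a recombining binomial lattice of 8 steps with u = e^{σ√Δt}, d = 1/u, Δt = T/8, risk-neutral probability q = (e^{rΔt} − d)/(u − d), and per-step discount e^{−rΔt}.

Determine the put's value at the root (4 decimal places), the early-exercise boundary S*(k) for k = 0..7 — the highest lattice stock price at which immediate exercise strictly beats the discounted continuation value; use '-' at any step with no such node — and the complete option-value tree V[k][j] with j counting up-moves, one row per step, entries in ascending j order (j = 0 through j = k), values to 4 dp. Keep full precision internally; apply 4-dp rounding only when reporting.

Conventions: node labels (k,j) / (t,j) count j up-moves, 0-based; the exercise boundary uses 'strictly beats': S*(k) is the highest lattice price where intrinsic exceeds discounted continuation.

price = 7.6941
boundary = - - - - - 99.0282 108.6004 119.0978
tree:
7.6941
11.3488 3.8122
16.3153 6.0760 1.4053
22.7546 9.4826 2.4547 0.2885
30.6164 14.4200 4.2359 0.5595 0.0000
39.4918 21.2198 7.1977 1.0849 0.0000 0.0000
48.2202 29.9196 11.9866 2.1037 0.0000 0.0000 0.0000
56.1794 39.4918 19.4222 4.0792 0.0000 0.0000 0.0000 0.0000
63.4370 48.2202 29.9196 7.9101 0.0000 0.0000 0.0000 0.0000 0.0000

params: Δt=0.08263 u=1.09666 d=0.91186 q=0.48366 e^(-rΔt)=0.99876
t_8 payoffs: 63.4370 48.2202 29.9196 7.9101 0.0000 0.0000 0.0000 0.0000 0.0000
t_7: node(7,0) S=82.3406 payoff=56.1794 vs cont=56.0078 → 56.1794 [stop]  node(7,1) S=99.0282 payoff=39.4918 vs cont=39.3202 → 39.4918 [stop]  node(7,2) S=119.0978 payoff=19.4222 vs cont=19.2506 → 19.4222 [stop]  node(7,3) S=143.2348 payoff=0.0000 vs cont=4.0792 → 4.0792 [wait]  node(7,4) S=172.2635 payoff=0.0000 vs cont=0.0000 → 0.0000 [wait]  node(7,5) S=207.1753 payoff=0.0000 vs cont=0.0000 → 0.0000 [wait]  node(7,6) S=249.1625 payoff=0.0000 vs cont=0.0000 → 0.0000 [wait]  node(7,7) S=299.6591 payoff=0.0000 vs cont=0.0000 → 0.0000 [wait]  ⇒ S*(7)=119.0978
t_6: node(6,0) S=90.2998 payoff=48.2202 vs cont=48.0487 → 48.2202 [stop]  node(6,1) S=108.6004 payoff=29.9196 vs cont=29.7480 → 29.9196 [stop]  node(6,2) S=130.6099 payoff=7.9101 vs cont=11.9866 → 11.9866 [wait]  node(6,3) S=157.0800 payoff=0.0000 vs cont=2.1037 → 2.1037 [wait]  node(6,4) S=188.9147 payoff=0.0000 vs cont=0.0000 → 0.0000 [wait]  node(6,5) S=227.2011 payoff=0.0000 vs cont=0.0000 → 0.0000 [wait]  node(6,6) S=273.2468 payoff=0.0000 vs cont=0.0000 → 0.0000 [wait]  ⇒ S*(6)=108.6004
t_5: node(5,0) S=99.0282 payoff=39.4918 vs cont=39.3202 → 39.4918 [stop]  node(5,1) S=119.0978 payoff=19.4222 vs cont=21.2198 → 21.2198 [wait]  node(5,2) S=143.2348 payoff=0.0000 vs cont=7.1977 → 7.1977 [wait]  node(5,3) S=172.2635 payoff=0.0000 vs cont=1.0849 → 1.0849 [wait]  node(5,4) S=207.1753 payoff=0.0000 vs cont=0.0000 → 0.0000 [wait]  node(5,5) S=249.1625 payoff=0.0000 vs cont=0.0000 → 0.0000 [wait]  ⇒ S*(5)=99.0282
t_4: node(4,0) S=108.6004 payoff=29.9196 vs cont=30.6164 → 30.6164 [wait]  node(4,1) S=130.6099 payoff=7.9101 vs cont=14.4200 → 14.4200 [wait]  node(4,2) S=157.0800 payoff=0.0000 vs cont=4.2359 → 4.2359 [wait]  node(4,3) S=188.9147 payoff=0.0000 vs cont=0.5595 → 0.5595 [wait]  node(4,4) S=227.2011 payoff=0.0000 vs cont=0.0000 → 0.0000 [wait]  ⇒ S*(4)=-
t_3: node(3,0) S=119.0978 payoff=19.4222 vs cont=22.7546 → 22.7546 [wait]  node(3,1) S=143.2348 payoff=0.0000 vs cont=9.4826 → 9.4826 [wait]  node(3,2) S=172.2635 payoff=0.0000 vs cont=2.4547 → 2.4547 [wait]  node(3,3) S=207.1753 payoff=0.0000 vs cont=0.2885 → 0.2885 [wait]  ⇒ S*(3)=-
t_2: node(2,0) S=130.6099 payoff=7.9101 vs cont=16.3153 → 16.3153 [wait]  node(2,1) S=157.0800 payoff=0.0000 vs cont=6.0760 → 6.0760 [wait]  node(2,2) S=188.9147 payoff=0.0000 vs cont=1.4053 → 1.4053 [wait]  ⇒ S*(2)=-
t_1: node(1,0) S=143.2348 payoff=0.0000 vs cont=11.3488 → 11.3488 [wait]  node(1,1) S=172.2635 payoff=0.0000 vs cont=3.8122 → 3.8122 [wait]  ⇒ S*(1)=-
t_0: node(0,0) S=157.0800 payoff=0.0000 vs cont=7.6941 → 7.6941 [wait]  ⇒ S*(0)=-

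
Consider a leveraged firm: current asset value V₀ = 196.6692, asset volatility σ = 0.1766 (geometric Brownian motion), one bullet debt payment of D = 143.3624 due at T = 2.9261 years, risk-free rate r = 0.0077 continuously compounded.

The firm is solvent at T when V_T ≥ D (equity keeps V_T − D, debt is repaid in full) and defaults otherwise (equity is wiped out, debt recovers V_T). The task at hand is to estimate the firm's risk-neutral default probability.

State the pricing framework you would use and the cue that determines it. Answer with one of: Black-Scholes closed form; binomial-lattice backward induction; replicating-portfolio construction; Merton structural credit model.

Key observation: the question is about default risk generated by asset-value dynamics against a debt face of 143.3624 — the structural framework prices exactly that.

framework: Merton structural credit model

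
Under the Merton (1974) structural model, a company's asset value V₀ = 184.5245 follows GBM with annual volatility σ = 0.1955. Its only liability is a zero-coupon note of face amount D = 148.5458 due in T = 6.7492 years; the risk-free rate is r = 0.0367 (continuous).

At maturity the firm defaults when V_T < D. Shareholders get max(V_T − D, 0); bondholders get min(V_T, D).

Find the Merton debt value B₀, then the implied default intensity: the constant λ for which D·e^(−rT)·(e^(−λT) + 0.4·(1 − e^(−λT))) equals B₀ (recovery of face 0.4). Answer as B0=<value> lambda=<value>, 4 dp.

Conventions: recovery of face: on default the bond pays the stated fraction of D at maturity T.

Apply the equity-as-call identities (strike 148.5458, horizon 6.7492 years):
d₁ = [ln(V₀/D) + (r + σ²/2)T] / (σ√T)
   = [ln(184.5245/148.5458) + (0.0367 + 0.5·0.1955²)·6.7492] / (0.1955·√6.7492)
   = [0.216889 + 0.376674] / 0.507894 = 1.168675
d₂ = d₁ − σ√T = 1.168675 − 0.507894 = 0.660781
N(d₁) = 0.878733,  N(d₂) = 0.745624,  e^(−rT) = 0.780597
E₀ = V₀·N(d₁) − D·e^(−rT)·N(d₂)
   = 184.5245·0.878733 − 148.5458·0.780597·0.745624 = 75.689307
B₀ = V₀ − E₀ = 184.5245 − 75.689307 = 108.835193
e^(−λT) = (B₀·e^(rT)/D − 0.4)/(1 − 0.4) = (108.8352·1.281070/148.5458 − 0.4)/0.6 = 0.89767136
λ = −ln(0.89767136)/6.7492 = 0.015995

B0=108.8352 lambda=0.0160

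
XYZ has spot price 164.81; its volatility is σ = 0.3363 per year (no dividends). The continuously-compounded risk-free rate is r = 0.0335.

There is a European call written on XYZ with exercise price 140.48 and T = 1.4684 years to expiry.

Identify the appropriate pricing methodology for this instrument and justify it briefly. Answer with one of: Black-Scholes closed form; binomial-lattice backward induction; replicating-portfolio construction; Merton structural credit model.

framework: Black-Scholes closed form

Key observation: the strike-140.48 call on XYZ is European-exercise on a continuously-modelled lognormal underlying, so its value is a single closed-form evaluation.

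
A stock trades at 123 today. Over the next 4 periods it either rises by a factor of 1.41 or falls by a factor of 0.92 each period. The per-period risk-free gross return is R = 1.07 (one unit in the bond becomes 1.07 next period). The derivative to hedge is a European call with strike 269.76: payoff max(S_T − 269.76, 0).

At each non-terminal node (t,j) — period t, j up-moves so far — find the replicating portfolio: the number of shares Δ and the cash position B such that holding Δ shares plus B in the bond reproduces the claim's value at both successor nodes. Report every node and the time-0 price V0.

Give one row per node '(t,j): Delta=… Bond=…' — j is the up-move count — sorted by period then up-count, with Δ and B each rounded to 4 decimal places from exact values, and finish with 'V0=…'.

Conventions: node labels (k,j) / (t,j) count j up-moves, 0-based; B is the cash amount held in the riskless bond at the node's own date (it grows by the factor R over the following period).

Since d<R<u, set p* = (R−d)/(u−d) = 0.3061; price each node as the discounted p*-expectation of its children.
At maturity the claim pays: V(4,0)=0.0000, V(4,1)=0.0000, V(4,2)=0.0000, V(4,3)=47.4525, V(4,4)=216.4026
Node (3,0) S=95.7786: V=(p*·0.0000+(1−p*)·0.0000)/1.07=0.0000; Δ=(0.0000−0.0000)/(135.0479−88.1163)=0.0000; B=V−Δ·S=0.0000
Node (3,1) S=146.7912: V=(p*·0.0000+(1−p*)·0.0000)/1.07=0.0000; Δ=(0.0000−0.0000)/(206.9755−135.0479)=0.0000; B=V−Δ·S=0.0000
Node (3,2) S=224.9734: V=(p*·47.4525+(1−p*)·0.0000)/1.07=13.5760; Δ=(47.4525−0.0000)/(317.2125−206.9755)=0.4305; B=V−Δ·S=-83.2659
Node (3,3) S=344.7962: V=(p*·216.4026+(1−p*)·47.4525)/1.07=92.6840; Δ=(216.4026−47.4525)/(486.1626−317.2125)=1.0000; B=V−Δ·S=-252.1121
Node (2,0) S=104.1072: V=(p*·0.0000+(1−p*)·0.0000)/1.07=0.0000; Δ=(0.0000−0.0000)/(146.7912−95.7786)=0.0000; B=V−Δ·S=0.0000
Node (2,1) S=159.5556: V=(p*·13.5760+(1−p*)·0.0000)/1.07=3.8840; Δ=(13.5760−0.0000)/(224.9734−146.7912)=0.1736; B=V−Δ·S=-23.8220
Node (2,2) S=244.5363: V=(p*·92.6840+(1−p*)·13.5760)/1.07=35.3203; Δ=(92.6840−13.5760)/(344.7962−224.9734)=0.6602; B=V−Δ·S=-126.1248
Node (1,0) S=113.1600: V=(p*·3.8840+(1−p*)·0.0000)/1.07=1.1112; Δ=(3.8840−0.0000)/(159.5556−104.1072)=0.0700; B=V−Δ·S=-6.8154
Node (1,1) S=173.4300: V=(p*·35.3203+(1−p*)·3.8840)/1.07=12.6237; Δ=(35.3203−3.8840)/(244.5363−159.5556)=0.3699; B=V−Δ·S=-51.5319
Node (0,0) S=123.0000: V=(p*·12.6237+(1−p*)·1.1112)/1.07=4.3322; Δ=(12.6237−1.1112)/(173.4300−113.1600)=0.1910; B=V−Δ·S=-19.1627
As a check, the time-0 holding Δ(0,0)·S0 + B(0,0) comes to 4.3322 — exactly V0.

(0,0): Delta=0.1910 Bond=-19.1627
(1,0): Delta=0.0700 Bond=-6.8154
(1,1): Delta=0.3699 Bond=-51.5319
(2,0): Delta=0.0000 Bond=0.0000
(2,1): Delta=0.1736 Bond=-23.8220
(2,2): Delta=0.6602 Bond=-126.1248
(3,0): Delta=0.0000 Bond=0.0000
(3,1): Delta=0.0000 Bond=0.0000
(3,2): Delta=0.4305 Bond=-83.2659
(3,3): Delta=1.0000 Bond=-252.1121
V0=4.3322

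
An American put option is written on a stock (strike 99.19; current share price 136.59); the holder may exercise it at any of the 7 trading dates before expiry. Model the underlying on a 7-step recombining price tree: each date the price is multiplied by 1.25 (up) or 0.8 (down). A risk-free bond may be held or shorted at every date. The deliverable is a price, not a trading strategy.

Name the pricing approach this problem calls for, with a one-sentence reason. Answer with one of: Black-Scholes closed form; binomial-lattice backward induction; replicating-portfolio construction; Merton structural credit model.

framework: binomial-lattice backward induction

Key observation: the defining feature is the embedded early-exercise option across 7 discrete dates on the spot-136.59 tree; pricing the strike-99.19 put means working backward with an exercise test at every node.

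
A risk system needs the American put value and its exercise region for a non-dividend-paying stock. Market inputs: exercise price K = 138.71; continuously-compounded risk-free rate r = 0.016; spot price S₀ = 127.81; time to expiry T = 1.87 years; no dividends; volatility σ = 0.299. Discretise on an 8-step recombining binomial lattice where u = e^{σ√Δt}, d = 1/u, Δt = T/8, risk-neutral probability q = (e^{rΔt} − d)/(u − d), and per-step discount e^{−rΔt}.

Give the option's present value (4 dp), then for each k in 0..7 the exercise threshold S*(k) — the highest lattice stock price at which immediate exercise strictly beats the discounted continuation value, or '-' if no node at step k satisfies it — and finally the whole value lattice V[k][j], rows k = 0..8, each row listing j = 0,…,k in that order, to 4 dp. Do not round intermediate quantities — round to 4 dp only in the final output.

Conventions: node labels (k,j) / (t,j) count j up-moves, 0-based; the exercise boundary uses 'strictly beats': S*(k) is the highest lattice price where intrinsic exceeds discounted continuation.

price = 25.8494
boundary = - - - 82.8363 71.6868 82.8363 95.7198 110.6072
tree:
25.8494
34.5037 16.5574
44.6626 23.6290 8.9290
55.8737 32.7133 13.8478 3.6025
67.0232 43.6812 20.9370 6.1786 0.8044
76.6720 55.8737 30.6474 10.4477 1.5433 0.0000
85.0221 67.0232 42.9902 17.3463 2.9611 0.0000 0.0000
92.2483 76.6720 55.8737 28.1028 5.6812 0.0000 0.0000 0.0000
98.5019 85.0221 67.0232 42.9902 10.9000 0.0000 0.0000 0.0000 0.0000

params: Δt=0.23375 u=1.15553 d=0.86540 q=0.47684 e^(-rΔt)=0.99627
t_8 payoffs: 98.5019 85.0221 67.0232 42.9902 10.9000 0.0000 0.0000 0.0000 0.0000
t_7: node(7,0) S=46.4617 payoff=92.2483 vs cont=91.7305 → 92.2483 [stop]  node(7,1) S=62.0380 payoff=76.6720 vs cont=76.1542 → 76.6720 [stop]  node(7,2) S=82.8363 payoff=55.8737 vs cont=55.3559 → 55.8737 [stop]  node(7,3) S=110.6072 payoff=28.1028 vs cont=27.5850 → 28.1028 [stop]  node(7,4) S=147.6884 payoff=0.0000 vs cont=5.6812 → 5.6812 [wait]  node(7,5) S=197.2010 payoff=0.0000 vs cont=0.0000 → 0.0000 [wait]  node(7,6) S=263.3129 payoff=0.0000 vs cont=0.0000 → 0.0000 [wait]  node(7,7) S=351.5887 payoff=0.0000 vs cont=0.0000 → 0.0000 [wait]  ⇒ S*(7)=110.6072
t_6: node(6,0) S=53.6879 payoff=85.0221 vs cont=84.5043 → 85.0221 [stop]  node(6,1) S=71.6868 payoff=67.0232 vs cont=66.5054 → 67.0232 [stop]  node(6,2) S=95.7198 payoff=42.9902 vs cont=42.4724 → 42.9902 [stop]  node(6,3) S=127.8100 payoff=10.9000 vs cont=17.3463 → 17.3463 [wait]  node(6,4) S=170.6584 payoff=0.0000 vs cont=2.9611 → 2.9611 [wait]  node(6,5) S=227.8718 payoff=0.0000 vs cont=0.0000 → 0.0000 [wait]  node(6,6) S=304.2661 payoff=0.0000 vs cont=0.0000 → 0.0000 [wait]  ⇒ S*(6)=95.7198
t_5: node(5,0) S=62.0380 payoff=76.6720 vs cont=76.1542 → 76.6720 [stop]  node(5,1) S=82.8363 payoff=55.8737 vs cont=55.3559 → 55.8737 [stop]  node(5,2) S=110.6072 payoff=28.1028 vs cont=30.6474 → 30.6474 [wait]  node(5,3) S=147.6884 payoff=0.0000 vs cont=10.4477 → 10.4477 [wait]  node(5,4) S=197.2010 payoff=0.0000 vs cont=1.5433 → 1.5433 [wait]  node(5,5) S=263.3129 payoff=0.0000 vs cont=0.0000 → 0.0000 [wait]  ⇒ S*(5)=82.8363
t_4: node(4,0) S=71.6868 payoff=67.0232 vs cont=66.5054 → 67.0232 [stop]  node(4,1) S=95.7198 payoff=42.9902 vs cont=43.6812 → 43.6812 [wait]  node(4,2) S=127.8100 payoff=10.9000 vs cont=20.9370 → 20.9370 [wait]  node(4,3) S=170.6584 payoff=0.0000 vs cont=6.1786 → 6.1786 [wait]  node(4,4) S=227.8718 payoff=0.0000 vs cont=0.8044 → 0.8044 [wait]  ⇒ S*(4)=71.6868
t_3: node(3,0) S=82.8363 payoff=55.8737 vs cont=55.6842 → 55.8737 [stop]  node(3,1) S=110.6072 payoff=28.1028 vs cont=32.7133 → 32.7133 [wait]  node(3,2) S=147.6884 payoff=0.0000 vs cont=13.8478 → 13.8478 [wait]  node(3,3) S=197.2010 payoff=0.0000 vs cont=3.6025 → 3.6025 [wait]  ⇒ S*(3)=82.8363
t_2: node(2,0) S=95.7198 payoff=42.9902 vs cont=44.6626 → 44.6626 [wait]  node(2,1) S=127.8100 payoff=10.9000 vs cont=23.6290 → 23.6290 [wait]  node(2,2) S=170.6584 payoff=0.0000 vs cont=8.9290 → 8.9290 [wait]  ⇒ S*(2)=-
t_1: node(1,0) S=110.6072 payoff=28.1028 vs cont=34.5037 → 34.5037 [wait]  node(1,1) S=147.6884 payoff=0.0000 vs cont=16.5574 → 16.5574 [wait]  ⇒ S*(1)=-
t_0: node(0,0) S=127.8100 payoff=10.9000 vs cont=25.8494 → 25.8494 [wait]  ⇒ S*(0)=-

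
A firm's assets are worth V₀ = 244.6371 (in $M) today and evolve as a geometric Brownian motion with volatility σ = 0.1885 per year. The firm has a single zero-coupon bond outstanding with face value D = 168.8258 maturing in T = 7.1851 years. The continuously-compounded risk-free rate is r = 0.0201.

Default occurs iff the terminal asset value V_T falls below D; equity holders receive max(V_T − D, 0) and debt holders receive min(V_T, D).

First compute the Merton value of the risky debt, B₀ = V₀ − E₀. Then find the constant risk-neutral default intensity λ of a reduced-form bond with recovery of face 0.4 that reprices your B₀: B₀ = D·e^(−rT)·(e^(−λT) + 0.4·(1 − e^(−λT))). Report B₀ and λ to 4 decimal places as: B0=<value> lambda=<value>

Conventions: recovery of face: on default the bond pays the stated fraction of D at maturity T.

Equity is a call on the firm's assets struck at D = 168.8258:
d₁ = [ln(V₀/D) + (r + σ²/2)T] / (σ√T)
   = [ln(244.6371/168.8258) + (0.0201 + 0.5·0.1885²)·7.1851] / (0.1885·√7.1851)
   = [0.370908 + 0.272072] / 0.505275 = 1.272536
d₂ = d₁ − σ√T = 1.272536 − 0.505275 = 0.767261
N(d₁) = 0.898409,  N(d₂) = 0.778537,  e^(−rT) = 0.865524
E₀ = V₀·N(d₁) − D·e^(−rT)·N(d₂)
   = 244.6371·0.898409 − 168.8258·0.865524·0.778537 = 106.022151
B₀ = V₀ − E₀ = 244.6371 − 106.022151 = 138.614949
e^(−λT) = (B₀·e^(rT)/D − 0.4)/(1 − 0.4) = (138.6149·1.155370/168.8258 − 0.4)/0.6 = 0.91436613
λ = −ln(0.91436613)/7.1851 = 0.012460

B0=138.6149 lambda=0.0125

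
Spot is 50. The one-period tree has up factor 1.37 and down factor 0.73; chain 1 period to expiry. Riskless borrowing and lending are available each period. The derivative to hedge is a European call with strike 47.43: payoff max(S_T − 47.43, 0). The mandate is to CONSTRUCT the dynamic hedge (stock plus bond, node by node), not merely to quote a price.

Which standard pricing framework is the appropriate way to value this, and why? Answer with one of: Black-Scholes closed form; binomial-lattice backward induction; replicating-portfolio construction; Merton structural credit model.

Key observation: since the answer must list Δ and B at each node of the 1.37/0.73 lattice on 50, the replicating-portfolio method — solving the two-state system at every node — is the one that applies.

framework: replicating-portfolio construction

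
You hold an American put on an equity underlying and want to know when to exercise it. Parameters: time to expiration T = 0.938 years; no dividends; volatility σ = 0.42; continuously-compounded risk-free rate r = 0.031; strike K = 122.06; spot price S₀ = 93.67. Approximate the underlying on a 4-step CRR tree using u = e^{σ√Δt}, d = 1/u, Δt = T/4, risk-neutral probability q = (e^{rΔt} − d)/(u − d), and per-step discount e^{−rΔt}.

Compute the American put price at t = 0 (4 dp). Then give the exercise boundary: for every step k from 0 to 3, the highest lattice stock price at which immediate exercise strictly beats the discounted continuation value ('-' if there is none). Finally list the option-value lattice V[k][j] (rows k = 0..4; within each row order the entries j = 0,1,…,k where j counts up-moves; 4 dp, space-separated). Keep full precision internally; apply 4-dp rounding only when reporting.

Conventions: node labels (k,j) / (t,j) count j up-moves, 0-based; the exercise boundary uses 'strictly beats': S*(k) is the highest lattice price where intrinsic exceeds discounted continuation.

params: Δt=0.23450 u=1.22555 d=0.81596 q=0.46714 e^(-rΔt)=0.99276
t_4 payoffs: 80.5375 59.6949 28.3900 0.0000 0.0000
t_3: node(3,0) S=50.8877 payoff=71.1723 vs cont=70.2882 → 71.1723 [stop]  node(3,1) S=76.4313 payoff=45.6287 vs cont=44.7446 → 45.6287 [stop]  node(3,2) S=114.7968 payoff=7.2632 vs cont=15.0183 → 15.0183 [wait]  node(3,3) S=172.4204 payoff=0.0000 vs cont=0.0000 → 0.0000 [wait]  ⇒ S*(3)=76.4313
t_2: node(2,0) S=62.3651 payoff=59.6949 vs cont=58.8108 → 59.6949 [stop]  node(2,1) S=93.6700 payoff=28.3900 vs cont=31.1024 → 31.1024 [wait]  node(2,2) S=140.6887 payoff=0.0000 vs cont=7.9447 → 7.9447 [wait]  ⇒ S*(2)=62.3651
t_1: node(1,0) S=76.4313 payoff=45.6287 vs cont=46.0025 → 46.0025 [wait]  node(1,1) S=114.7968 payoff=7.2632 vs cont=20.1375 → 20.1375 [wait]  ⇒ S*(1)=-
t_0: node(0,0) S=93.6700 payoff=28.3900 vs cont=33.6742 → 33.6742 [wait]  ⇒ S*(0)=-

price = 33.6742
boundary = - - 62.3651 76.4313
tree:
33.6742
46.0025 20.1375
59.6949 31.1024 7.9447
71.1723 45.6287 15.0183 0.0000
80.5375 59.6949 28.3900 0.0000 0.0000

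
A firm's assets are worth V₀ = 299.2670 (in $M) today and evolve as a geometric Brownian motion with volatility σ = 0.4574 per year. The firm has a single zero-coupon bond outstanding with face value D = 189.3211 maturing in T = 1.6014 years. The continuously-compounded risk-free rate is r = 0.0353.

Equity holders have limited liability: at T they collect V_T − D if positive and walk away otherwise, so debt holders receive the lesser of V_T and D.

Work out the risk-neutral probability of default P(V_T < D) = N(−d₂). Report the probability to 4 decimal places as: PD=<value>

Work the structural quantities from V₀ = 299.2670 against face 189.3211:
d₁ = [ln(V₀/D) + (r + σ²/2)T] / (σ√T)
   = [ln(299.2670/189.3211) + (0.0353 + 0.5·0.4574²)·1.6014] / (0.4574·√1.6014)
   = [0.457892 + 0.224048] / 0.578823 = 1.178147
d₂ = d₁ − σ√T = 1.178147 − 0.578823 = 0.599324
risk-neutral PD = N(−d₂) = N(-0.599324) = 0.274478

PD=0.2745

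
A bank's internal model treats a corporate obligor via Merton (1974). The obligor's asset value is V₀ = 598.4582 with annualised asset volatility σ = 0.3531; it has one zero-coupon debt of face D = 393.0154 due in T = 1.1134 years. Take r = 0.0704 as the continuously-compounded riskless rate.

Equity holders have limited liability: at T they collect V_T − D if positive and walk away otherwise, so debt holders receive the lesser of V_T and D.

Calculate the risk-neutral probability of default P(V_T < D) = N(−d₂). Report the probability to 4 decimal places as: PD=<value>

Equity is a call on the firm's assets struck at D = 393.0154:
d₁ = [ln(V₀/D) + (r + σ²/2)T] / (σ√T)
   = [ln(598.4582/393.0154) + (0.0704 + 0.5·0.3531²)·1.1134] / (0.3531·√1.1134)
   = [0.420508 + 0.147792] / 0.372583 = 1.525298
d₂ = d₁ − σ√T = 1.525298 − 0.372583 = 1.152714
risk-neutral PD = N(−d₂) = N(-1.152714) = 0.124514

PD=0.1245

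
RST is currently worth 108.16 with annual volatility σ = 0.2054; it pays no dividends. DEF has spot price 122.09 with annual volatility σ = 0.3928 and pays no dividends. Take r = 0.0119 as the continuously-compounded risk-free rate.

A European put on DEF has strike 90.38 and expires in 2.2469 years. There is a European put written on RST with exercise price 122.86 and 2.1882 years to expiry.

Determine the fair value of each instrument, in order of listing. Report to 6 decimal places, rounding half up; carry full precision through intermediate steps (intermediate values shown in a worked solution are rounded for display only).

[DEF put K=90.38]
σ√T = 0.3928·√2.2469 = 0.588794
d₁ = (ln(S/K) + (r+σ²/2)T) / (σ√T) = (ln(122.09/90.38) + (0.0119+0.3928²/2)·2.2469) / 0.588794 = (0.300735 + 0.200077) / 0.588794 = 0.850574
d₂ = d₁ − σ√T = 0.850574 − 0.588794 = 0.261780
e^{−rT} = 0.973616
N(−d₁) = 0.197503,  N(−d₂) = 0.396746
price = K·e^{−rT}·N(−d₂) − S·N(−d₁) = 34.911798 − 24.113149 = 10.798649
[RST put K=122.86]
σ√T = 0.2054·√2.1882 = 0.303839
d₁ = (ln(S/K) + (r+σ²/2)T) / (σ√T) = (ln(108.16/122.86) + (0.0119+0.2054²/2)·2.1882) / 0.303839 = (-0.127434 + 0.072199) / 0.303839 = -0.181791
d₂ = d₁ − σ√T = -0.181791 − 0.303839 = -0.485630
e^{−rT} = 0.974297
N(−d₁) = 0.572126,  N(−d₂) = 0.686385
price = K·e^{−rT}·N(−d₂) − S·N(−d₁) = 82.161733 − 61.881201 = 20.280532

price(DEF put K=90.38) = 10.798649
price(RST put K=122.86) = 20.280532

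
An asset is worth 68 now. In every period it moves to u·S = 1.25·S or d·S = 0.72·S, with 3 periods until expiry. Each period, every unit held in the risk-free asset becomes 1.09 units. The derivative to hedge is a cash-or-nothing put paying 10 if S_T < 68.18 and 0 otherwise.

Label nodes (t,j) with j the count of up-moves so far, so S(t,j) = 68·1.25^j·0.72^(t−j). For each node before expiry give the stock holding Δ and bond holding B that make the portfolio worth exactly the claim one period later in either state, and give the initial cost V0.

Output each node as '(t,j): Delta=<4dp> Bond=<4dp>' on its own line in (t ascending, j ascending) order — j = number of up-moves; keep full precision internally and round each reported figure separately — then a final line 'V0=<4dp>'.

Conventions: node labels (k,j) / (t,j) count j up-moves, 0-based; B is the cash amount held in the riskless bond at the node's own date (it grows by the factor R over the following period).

(0,0): Delta=-0.0984 Bond=8.3801
(1,0): Delta=-0.2468 Bond=16.3991
(1,1): Delta=-0.0615 Bond=5.9927
(2,0): Delta=0.0000 Bond=9.1743
(2,1): Delta=-0.3083 Bond=21.6375
(2,2): Delta=0.0000 Bond=0.0000
V0=1.6863

No-arbitrage ⇒ martingale measure with p* = (R−d)/(u−d) = 0.6981.
Terminal payoffs: V(3,0)=10.0000, V(3,1)=10.0000, V(3,2)=0.0000, V(3,3)=0.0000
Node (2,0) S=35.2512: V=(p*·10.0000+(1−p*)·10.0000)/1.09=9.1743; Δ=(10.0000−10.0000)/(44.0640−25.3809)=0.0000; B=V−Δ·S=9.1743
Node (2,1) S=61.2000: V=(p*·0.0000+(1−p*)·10.0000)/1.09=2.7696; Δ=(0.0000−10.0000)/(76.5000−44.0640)=-0.3083; B=V−Δ·S=21.6375
Node (2,2) S=106.2500: V=(p*·0.0000+(1−p*)·0.0000)/1.09=0.0000; Δ=(0.0000−0.0000)/(132.8125−76.5000)=0.0000; B=V−Δ·S=0.0000
Node (1,0) S=48.9600: V=(p*·2.7696+(1−p*)·9.1743)/1.09=4.3148; Δ=(2.7696−9.1743)/(61.2000−35.2512)=-0.2468; B=V−Δ·S=16.3991
Node (1,1) S=85.0000: V=(p*·0.0000+(1−p*)·2.7696)/1.09=0.7671; Δ=(0.0000−2.7696)/(106.2500−61.2000)=-0.0615; B=V−Δ·S=5.9927
Node (0,0) S=68.0000: V=(p*·0.7671+(1−p*)·4.3148)/1.09=1.6863; Δ=(0.7671−4.3148)/(85.0000−48.9600)=-0.0984; B=V−Δ·S=8.3801
Sanity check at the root: Δ(0,0)·S0 + B(0,0) reproduces V0 = 1.6863.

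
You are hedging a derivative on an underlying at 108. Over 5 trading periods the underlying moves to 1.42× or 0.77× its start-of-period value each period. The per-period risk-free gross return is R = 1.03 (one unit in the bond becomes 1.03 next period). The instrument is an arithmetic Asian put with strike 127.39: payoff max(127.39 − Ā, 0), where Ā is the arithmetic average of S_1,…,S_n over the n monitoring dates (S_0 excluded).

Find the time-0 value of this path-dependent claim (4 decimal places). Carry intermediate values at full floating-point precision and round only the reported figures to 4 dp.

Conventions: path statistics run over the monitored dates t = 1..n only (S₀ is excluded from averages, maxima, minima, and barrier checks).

Under the martingale measure an up-move has probability p* = 0.4000; value the claim as the probability-weighted average of per-path payoffs, discounted 5 periods at R = 1.03.
Enumerate all 2^5 = 32 price paths (U = up ×1.42, D = down ×0.77); each path with k up-moves has probability p*^k·(1−p*)^(5−k).
DDDDD: Ā=52.7395, payoff=74.6505, prob=0.077760
UDDDD: Ā=97.2598, payoff=30.1302, prob=0.051840
DUDDD: Ā=83.2198, payoff=44.1702, prob=0.051840
UUDDD: Ā=153.4703, payoff=0.0000, prob=0.034560
DDUDD: Ā=72.4090, payoff=54.9810, prob=0.051840
UDUDD: Ā=133.5335, payoff=0.0000, prob=0.034560
DUUDD: Ā=119.4935, payoff=7.8965, prob=0.034560
UUUDD: Ā=220.3646, payoff=0.0000, prob=0.023040
DDDUD: Ā=64.0847, payoff=63.3053, prob=0.051840
UDDUD: Ā=118.1821, payoff=9.2079, prob=0.034560
DUDUD: Ā=104.1421, payoff=23.2479, prob=0.034560
UUDUD: Ā=192.0543, payoff=0.0000, prob=0.023040
DDUUD: Ā=93.3313, payoff=34.0587, prob=0.034560
UDUUD: Ā=172.1175, payoff=0.0000, prob=0.023040
DUUUD: Ā=158.0775, payoff=0.0000, prob=0.023040
UUUUD: Ā=291.5196, payoff=0.0000, prob=0.015360
DDDDU: Ā=57.6750, payoff=69.7150, prob=0.051840
UDDDU: Ā=106.3616, payoff=21.0284, prob=0.034560
DUDDU: Ā=92.3216, payoff=35.0684, prob=0.034560
UUDDU: Ā=170.2554, payoff=0.0000, prob=0.023040
DDUDU: Ā=81.5108, payoff=45.8792, prob=0.034560
UDUDU: Ā=150.3186, payoff=0.0000, prob=0.023040
DUUDU: Ā=136.2786, payoff=0.0000, prob=0.023040
UUUDU: Ā=251.3190, payoff=0.0000, prob=0.015360
DDDUU: Ā=73.1865, payoff=54.2035, prob=0.034560
UDDUU: Ā=134.9673, payoff=0.0000, prob=0.023040
DUDUU: Ā=120.9273, payoff=6.4627, prob=0.023040
UUDUU: Ā=223.0087, payoff=0.0000, prob=0.015360
DDUUU: Ā=110.1165, payoff=17.2735, prob=0.023040
UDUUU: Ā=203.0719, payoff=0.0000, prob=0.015360
DUUUU: Ā=189.0319, payoff=0.0000, prob=0.015360
UUUUU: Ā=348.6044, payoff=0.0000, prob=0.010240
Price = Σ prob·payoff / R^5 = 27.918642 / 1.159274 = 24.0829

price = 24.0829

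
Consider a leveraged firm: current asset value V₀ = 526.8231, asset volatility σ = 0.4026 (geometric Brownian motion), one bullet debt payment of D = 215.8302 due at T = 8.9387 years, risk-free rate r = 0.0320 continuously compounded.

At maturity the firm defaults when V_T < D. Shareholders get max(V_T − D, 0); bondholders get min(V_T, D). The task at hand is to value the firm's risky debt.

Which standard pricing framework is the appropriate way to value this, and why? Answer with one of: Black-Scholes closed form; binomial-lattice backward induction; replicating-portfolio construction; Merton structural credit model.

framework: Merton structural credit model

Key observation: assets follow a GBM and default happens iff V_T < 215.8302; valuing claims on that split (equity as a call, risky debt as the residual) is the structural model's definition.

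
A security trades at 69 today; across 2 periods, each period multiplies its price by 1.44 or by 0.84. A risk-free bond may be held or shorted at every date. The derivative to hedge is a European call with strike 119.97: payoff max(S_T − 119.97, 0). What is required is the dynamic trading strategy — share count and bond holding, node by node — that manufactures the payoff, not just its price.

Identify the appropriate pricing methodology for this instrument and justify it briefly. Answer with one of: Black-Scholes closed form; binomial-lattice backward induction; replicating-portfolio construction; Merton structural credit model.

Key observation: what is demanded is not a single number but the (Δ, B) position at each node of the 1.44/0.84 tree starting at 69; constructing those positions is the replicating-portfolio method.

framework: replicating-portfolio construction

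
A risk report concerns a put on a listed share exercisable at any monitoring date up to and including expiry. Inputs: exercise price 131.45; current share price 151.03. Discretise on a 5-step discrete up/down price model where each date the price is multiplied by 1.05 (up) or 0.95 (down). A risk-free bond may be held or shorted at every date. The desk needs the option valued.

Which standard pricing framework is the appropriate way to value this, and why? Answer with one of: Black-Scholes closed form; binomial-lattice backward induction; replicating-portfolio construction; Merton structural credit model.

framework: binomial-lattice backward induction

Key observation: the defining feature is the embedded early-exercise option across 5 discrete dates on the spot-151.03 tree; pricing the strike-131.45 put means working backward with an exercise test at every node.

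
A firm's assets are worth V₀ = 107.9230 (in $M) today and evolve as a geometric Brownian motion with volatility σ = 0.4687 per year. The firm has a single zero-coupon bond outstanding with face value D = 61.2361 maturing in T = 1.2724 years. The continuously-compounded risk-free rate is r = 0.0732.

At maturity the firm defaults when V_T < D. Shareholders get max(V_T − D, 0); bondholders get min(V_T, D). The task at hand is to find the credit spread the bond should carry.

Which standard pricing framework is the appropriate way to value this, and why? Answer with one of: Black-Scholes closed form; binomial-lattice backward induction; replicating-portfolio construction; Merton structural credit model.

framework: Merton structural credit model

Key observation: the data describe a firm's assets (V₀ = 107.9230, GBM) and a single zero-coupon debt of face 61.2361, so credit quantities follow from equity-as-call in the structural model.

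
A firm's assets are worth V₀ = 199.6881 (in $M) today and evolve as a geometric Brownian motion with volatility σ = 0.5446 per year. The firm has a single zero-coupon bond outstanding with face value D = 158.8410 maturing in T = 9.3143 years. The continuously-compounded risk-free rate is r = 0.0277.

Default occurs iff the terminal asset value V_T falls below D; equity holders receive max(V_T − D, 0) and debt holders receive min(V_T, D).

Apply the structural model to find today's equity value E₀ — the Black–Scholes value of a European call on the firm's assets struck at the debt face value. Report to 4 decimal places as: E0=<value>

Work the structural quantities from V₀ = 199.6881 against face 158.8410:
d₁ = [ln(V₀/D) + (r + σ²/2)T] / (σ√T)
   = [ln(199.6881/158.8410) + (0.0277 + 0.5·0.5446²)·9.3143] / (0.5446·√9.3143)
   = [0.228853 + 1.639266] / 1.662083 = 1.123963
d₂ = d₁ − σ√T = 1.123963 − 1.662083 = -0.538121
N(d₁) = 0.869486,  N(d₂) = 0.295247,  e^(−rT) = 0.772591
E₀ = V₀·N(d₁) − D·e^(−rT)·N(d₂)
   = 199.6881·0.869486 − 158.8410·0.772591·0.295247 = 137.393498

E0=137.3935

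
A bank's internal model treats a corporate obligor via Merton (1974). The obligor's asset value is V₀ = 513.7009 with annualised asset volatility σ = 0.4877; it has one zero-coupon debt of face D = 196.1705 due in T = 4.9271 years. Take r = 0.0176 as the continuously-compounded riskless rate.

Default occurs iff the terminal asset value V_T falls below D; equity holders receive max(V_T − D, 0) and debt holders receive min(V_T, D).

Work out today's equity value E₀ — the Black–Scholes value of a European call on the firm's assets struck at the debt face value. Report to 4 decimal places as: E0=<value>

Work the structural quantities from V₀ = 513.7009 against face 196.1705:
d₁ = [ln(V₀/D) + (r + σ²/2)T] / (σ√T)
   = [ln(513.7009/196.1705) + (0.0176 + 0.5·0.4877²)·4.9271] / (0.4877·√4.9271)
   = [0.962657 + 0.672676] / 1.082551 = 1.510628
d₂ = d₁ − σ√T = 1.510628 − 1.082551 = 0.428077
N(d₁) = 0.934558,  N(d₂) = 0.665703,  e^(−rT) = 0.916937
E₀ = V₀·N(d₁) − D·e^(−rT)·N(d₂)
   = 513.7009·0.934558 − 196.1705·0.916937·0.665703 = 360.339653

E0=360.3397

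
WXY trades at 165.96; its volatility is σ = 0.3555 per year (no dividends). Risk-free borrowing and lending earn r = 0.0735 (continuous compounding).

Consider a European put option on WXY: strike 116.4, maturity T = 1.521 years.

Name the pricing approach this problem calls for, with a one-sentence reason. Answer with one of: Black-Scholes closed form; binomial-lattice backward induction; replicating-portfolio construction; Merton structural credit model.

framework: Black-Scholes closed form

Key observation: the strike-116.4 put on WXY is European-exercise on a continuously-modelled lognormal underlying, so its value is a single closed-form evaluation.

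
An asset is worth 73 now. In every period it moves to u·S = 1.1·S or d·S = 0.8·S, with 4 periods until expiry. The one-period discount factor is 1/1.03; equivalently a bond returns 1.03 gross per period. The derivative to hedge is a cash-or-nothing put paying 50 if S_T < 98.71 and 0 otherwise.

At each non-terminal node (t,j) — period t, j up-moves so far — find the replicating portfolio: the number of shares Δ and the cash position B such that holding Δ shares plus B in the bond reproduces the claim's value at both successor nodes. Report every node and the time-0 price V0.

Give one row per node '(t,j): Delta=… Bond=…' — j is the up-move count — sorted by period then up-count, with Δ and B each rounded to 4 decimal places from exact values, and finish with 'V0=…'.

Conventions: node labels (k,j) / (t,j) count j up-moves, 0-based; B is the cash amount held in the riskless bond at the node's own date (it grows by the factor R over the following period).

(0,0): Delta=-0.9415 Bond=97.8082
(1,0): Delta=0.0000 Bond=45.7571
(1,1): Delta=-1.1499 Bond=117.4771
(2,0): Delta=0.0000 Bond=47.1298
(2,1): Delta=0.0000 Bond=47.1298
(2,2): Delta=-1.4045 Bond=143.4840
(3,0): Delta=0.0000 Bond=48.5437
(3,1): Delta=0.0000 Bond=48.5437
(3,2): Delta=0.0000 Bond=48.5437
(3,3): Delta=-1.7153 Bond=177.9935
V0=29.0765

Risk-neutral probability p* = (R−d)/(u−d) = (1.03−0.8)/(1.1−0.8) = 0.7667.
Terminal payoffs: V(4,0)=50.0000, V(4,1)=50.0000, V(4,2)=50.0000, V(4,3)=50.0000, V(4,4)=0.0000
Node (3,0) S=37.3760: V=(p*·50.0000+(1−p*)·50.0000)/1.03=48.5437; Δ=(50.0000−50.0000)/(41.1136−29.9008)=0.0000; B=V−Δ·S=48.5437
Node (3,1) S=51.3920: V=(p*·50.0000+(1−p*)·50.0000)/1.03=48.5437; Δ=(50.0000−50.0000)/(56.5312−41.1136)=0.0000; B=V−Δ·S=48.5437
Node (3,2) S=70.6640: V=(p*·50.0000+(1−p*)·50.0000)/1.03=48.5437; Δ=(50.0000−50.0000)/(77.7304−56.5312)=0.0000; B=V−Δ·S=48.5437
Node (3,3) S=97.1630: V=(p*·0.0000+(1−p*)·50.0000)/1.03=11.3269; Δ=(0.0000−50.0000)/(106.8793−77.7304)=-1.7153; B=V−Δ·S=177.9935
Node (2,0) S=46.7200: V=(p*·48.5437+(1−p*)·48.5437)/1.03=47.1298; Δ=(48.5437−48.5437)/(51.3920−37.3760)=0.0000; B=V−Δ·S=47.1298
Node (2,1) S=64.2400: V=(p*·48.5437+(1−p*)·48.5437)/1.03=47.1298; Δ=(48.5437−48.5437)/(70.6640−51.3920)=0.0000; B=V−Δ·S=47.1298
Node (2,2) S=88.3300: V=(p*·11.3269+(1−p*)·48.5437)/1.03=19.4279; Δ=(11.3269−48.5437)/(97.1630−70.6640)=-1.4045; B=V−Δ·S=143.4840
Node (1,0) S=58.4000: V=(p*·47.1298+(1−p*)·47.1298)/1.03=45.7571; Δ=(47.1298−47.1298)/(64.2400−46.7200)=0.0000; B=V−Δ·S=45.7571
Node (1,1) S=80.3000: V=(p*·19.4279+(1−p*)·47.1298)/1.03=25.1376; Δ=(19.4279−47.1298)/(88.3300−64.2400)=-1.1499; B=V−Δ·S=117.4771
Node (0,0) S=73.0000: V=(p*·25.1376+(1−p*)·45.7571)/1.03=29.0765; Δ=(25.1376−45.7571)/(80.3000−58.4000)=-0.9415; B=V−Δ·S=97.8082
As a check, the time-0 holding Δ(0,0)·S0 + B(0,0) comes to 29.0765 — exactly V0.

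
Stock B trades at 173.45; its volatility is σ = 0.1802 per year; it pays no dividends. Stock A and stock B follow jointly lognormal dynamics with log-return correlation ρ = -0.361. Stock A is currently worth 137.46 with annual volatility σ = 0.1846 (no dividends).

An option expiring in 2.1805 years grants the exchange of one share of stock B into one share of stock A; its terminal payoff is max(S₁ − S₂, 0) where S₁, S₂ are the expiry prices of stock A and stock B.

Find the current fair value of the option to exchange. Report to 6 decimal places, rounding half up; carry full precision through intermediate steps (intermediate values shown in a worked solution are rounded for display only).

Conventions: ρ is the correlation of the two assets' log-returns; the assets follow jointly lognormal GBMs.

exchange price = 12.919623

σ_eff = √(σ₁² + σ₂² − 2ρσ₁σ₂) = √(0.1846² + 0.1802² − 2·-0.361·0.1846·0.1802) = 0.300943
d₁ = (ln(S₁/S₂) + (q₂ − q₁ + σ_eff²/2)T) / (σ_eff√T) = (ln(137.46/173.45) + (0.0 − 0.0 + 0.045283)·2.1805) / 0.444387 = -0.301125
d₂ = d₁ − σ_eff√T = -0.301125 − 0.444387 = -0.745513
N(d₁) = 0.381659,  N(d₂) = 0.227981
V = S₁·e^{−q₁T}·N(d₁) − S₂·e^{−q₂T}·N(d₂) = 52.462910 − 39.543287 = 12.919623
Key observation: no risk-free rate is needed — with the second asset as numeraire the exchange option is a call on the ratio S₁/S₂, and r cancels out of the value.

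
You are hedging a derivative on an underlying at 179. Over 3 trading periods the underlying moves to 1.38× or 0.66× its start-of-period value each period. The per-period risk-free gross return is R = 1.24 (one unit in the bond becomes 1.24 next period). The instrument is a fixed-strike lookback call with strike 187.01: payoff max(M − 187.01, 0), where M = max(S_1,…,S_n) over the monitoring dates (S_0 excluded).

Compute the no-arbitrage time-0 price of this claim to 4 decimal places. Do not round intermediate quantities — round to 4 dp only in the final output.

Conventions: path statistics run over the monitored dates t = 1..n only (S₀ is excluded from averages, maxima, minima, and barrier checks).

price = 95.3309

Risk-neutral up-probability p* = (R−d)/(u−d) = (1.24−0.66)/(1.38−0.66) = 0.8056; the claim prices as the p*-weighted sum of path payoffs discounted by R^3.
Enumerate all 2^3 = 8 price paths (U = up ×1.38, D = down ×0.66); each path with k up-moves has probability p*^k·(1−p*)^(3−k).
DDD: M=118.1400, payoff=0.0000, prob=0.007352
UDD: M=247.0200, payoff=60.0100, prob=0.030457
DUD: M=163.0332, payoff=0.0000, prob=0.030457
UUD: M=340.8876, payoff=153.8776, prob=0.126179
DDU: M=118.1400, payoff=0.0000, prob=0.030457
UDU: M=247.0200, payoff=60.0100, prob=0.126179
DUU: M=224.9858, payoff=37.9758, prob=0.126179
UUU: M=470.4249, payoff=283.4149, prob=0.522741
Price = Σ prob·payoff / R^3 = 181.760113 / 1.906624 = 95.3309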